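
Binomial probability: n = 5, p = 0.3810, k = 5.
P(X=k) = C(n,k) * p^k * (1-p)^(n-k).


C(5,5) = 1
p^5 = 0.008028
(1-p)^0 = 1.000000
P = 1 * 0.008028 * 1.000000 = 0.0080

P(X=5) = 0.0080


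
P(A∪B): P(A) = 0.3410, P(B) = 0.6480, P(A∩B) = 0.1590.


P(A∪B) = 0.3410 + 0.6480 - 0.1590
= 0.9890 - 0.1590
= 0.8300

P(A∪B) = 0.8300


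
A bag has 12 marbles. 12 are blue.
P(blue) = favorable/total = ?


P = 12/12 = 1.0000

P = 1.0000


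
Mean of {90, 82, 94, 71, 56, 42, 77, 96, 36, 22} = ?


Sum = 90 + 82 + 94 + 71 + 56 + 42 + 77 + 96 + 36 + 22 = 666
n = 10
Mean = 666/10 = 66.6000

Mean = 66.6000


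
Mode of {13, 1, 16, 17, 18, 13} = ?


Frequencies: 1:1, 13:2, 16:1, 17:1, 18:1
Max frequency = 2
Mode = 13

Mode = 13


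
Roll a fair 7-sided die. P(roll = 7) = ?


Favorable outcomes (roll = 7): 1
Total outcomes = 7
P = 1/7 = 0.1429

P = 0.1429


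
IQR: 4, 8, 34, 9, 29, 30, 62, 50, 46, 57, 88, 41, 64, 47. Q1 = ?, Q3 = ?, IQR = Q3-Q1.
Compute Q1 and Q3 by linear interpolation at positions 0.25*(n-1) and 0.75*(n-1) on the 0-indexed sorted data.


Sorted: 4, 8, 9, 29, 30, 34, 41, 46, 47, 50, 57, 62, 64, 88
Q1 (25th %ile) = 29.2500
Q3 (75th %ile) = 55.2500
IQR = 55.2500 - 29.2500 = 26.0000

IQR = 26.0000


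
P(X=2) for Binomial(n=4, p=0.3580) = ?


C(4,2) = 6
p^2 = 0.128164
(1-p)^2 = 0.412164
P = 6 * 0.128164 * 0.412164 = 0.3169

P(X=2) = 0.3169


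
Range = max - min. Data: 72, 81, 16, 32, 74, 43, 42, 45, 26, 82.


Max = 82, Min = 16
Range = 82 - 16 = 66

Range = 66


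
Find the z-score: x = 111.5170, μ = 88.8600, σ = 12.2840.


z = (111.5170 - 88.8600)/12.2840
= 22.6570/12.2840
= 1.8444

z = 1.8444


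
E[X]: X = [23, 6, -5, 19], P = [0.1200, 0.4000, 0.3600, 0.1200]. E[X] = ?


E[X] = 23*0.1200 + 6*0.4000 - 5*0.3600 + 19*0.1200
= 2.7600 + 2.4000 - 1.8000 + 2.2800
= 5.6400

E[X] = 5.6400


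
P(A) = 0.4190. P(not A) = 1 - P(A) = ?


P(not A) = 1 - 0.4190 = 0.5810

P(not A) = 0.5810


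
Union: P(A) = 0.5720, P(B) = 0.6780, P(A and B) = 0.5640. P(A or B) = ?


P(A∪B) = 0.5720 + 0.6780 - 0.5640
= 1.2500 - 0.5640
= 0.6860

P(A∪B) = 0.6860


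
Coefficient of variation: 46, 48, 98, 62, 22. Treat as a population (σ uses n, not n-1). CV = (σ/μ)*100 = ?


Mean = 55.2000
SD = 24.9672
CV = (24.9672/55.2000)*100 = 45.2304%

CV = 45.2304%


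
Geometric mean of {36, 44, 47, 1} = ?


Product = 36 × 44 × 47 × 1 = 74448
GM = 74448^(1/4) = 16.5182

GM = 16.5182


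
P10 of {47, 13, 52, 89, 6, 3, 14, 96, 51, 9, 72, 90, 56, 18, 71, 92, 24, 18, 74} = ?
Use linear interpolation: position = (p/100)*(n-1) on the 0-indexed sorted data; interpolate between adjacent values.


Sorted: 3, 6, 9, 13, 14, 18, 18, 24, 47, 51, 52, 56, 71, 72, 74, 89, 90, 92, 96
n = 19
Index = 10/100 * 18 = 1.8000
Lower = data[1] = 6, Upper = data[2] = 9
P10 = 6 + 0.8000*(3) = 8.4000

P10 = 8.4000


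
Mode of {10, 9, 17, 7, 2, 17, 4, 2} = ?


Frequencies: 2:2, 4:1, 7:1, 9:1, 10:1, 17:2
Max frequency = 2
Mode = 2, 17

Mode = 2, 17


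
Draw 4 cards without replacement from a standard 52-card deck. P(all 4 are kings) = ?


P(all kings) = (4/52) × (3/51) × (2/50) × (1/49)
= 3.6938e-06

P = 3.6938e-06


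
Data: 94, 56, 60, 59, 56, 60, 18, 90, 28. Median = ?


Sorted: 18, 28, 56, 56, 59, 60, 60, 90, 94
n = 9 (odd)
Middle value = 59

Median = 59


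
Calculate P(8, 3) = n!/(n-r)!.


P(8,3) = 8!/5!
= 40320/120
= 336

P(8,3) = 336


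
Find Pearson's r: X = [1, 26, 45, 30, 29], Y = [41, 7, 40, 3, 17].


Mean X = 26.2000, Mean Y = 21.6000
SD X = 14.218298, SD Y = 16.094720
Cov = -44.720000
r = -44.720000/(14.218298*16.094720) = -0.1954

r = -0.1954


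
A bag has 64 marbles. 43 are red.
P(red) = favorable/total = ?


P = 43/64 = 0.6719

P = 0.6719


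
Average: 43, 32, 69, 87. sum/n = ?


Sum = 43 + 32 + 69 + 87 = 231
n = 4
Mean = 231/4 = 57.7500

Mean = 57.7500


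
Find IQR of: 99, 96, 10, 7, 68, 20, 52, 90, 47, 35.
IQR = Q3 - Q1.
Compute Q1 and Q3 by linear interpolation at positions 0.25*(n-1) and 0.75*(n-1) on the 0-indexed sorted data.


Sorted: 7, 10, 20, 35, 47, 52, 68, 90, 96, 99
Q1 (25th %ile) = 23.7500
Q3 (75th %ile) = 84.5000
IQR = 84.5000 - 23.7500 = 60.7500

IQR = 60.7500


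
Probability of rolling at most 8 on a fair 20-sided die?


Favorable outcomes (roll ≤ 8): 8
Total outcomes = 20
P = 8/20 = 0.4000

P = 0.4000


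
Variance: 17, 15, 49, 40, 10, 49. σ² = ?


Mean = 30.0000
Squared deviations: 169.0000, 225.0000, 361.0000, 100.0000, 400.0000, 361.0000
Sum = 1616.0000
Variance = 1616.0000/6 = 269.3333

Variance = 269.3333


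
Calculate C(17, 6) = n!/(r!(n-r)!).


C(17,6) = 17!/(6! × 11!)
= 355687428096000/(720 × 39916800)
= 12376

C(17,6) = 12376


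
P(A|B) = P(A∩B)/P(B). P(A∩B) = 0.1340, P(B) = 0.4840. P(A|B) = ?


P(A|B) = 0.1340/0.4840 = 0.2769

P(A|B) = 0.2769


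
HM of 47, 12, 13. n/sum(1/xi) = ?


Sum of reciprocals = 1/47 + 1/12 + 1/13 = 0.181533
HM = 3/0.181533 = 16.5259

HM = 16.5259


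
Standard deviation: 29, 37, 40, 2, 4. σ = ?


Mean = 22.4000
Variance = 264.2400
SD = sqrt(264.2400) = 16.2555

SD = 16.2555


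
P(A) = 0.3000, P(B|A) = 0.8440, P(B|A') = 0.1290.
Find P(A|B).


P(B) = P(B|A)*P(A) + P(B|A')*P(A')
= 0.8440*0.3000 + 0.1290*0.7000
= 0.253200 + 0.090300 = 0.343500
P(A|B) = 0.253200/0.343500 = 0.7371

P(A|B) = 0.7371


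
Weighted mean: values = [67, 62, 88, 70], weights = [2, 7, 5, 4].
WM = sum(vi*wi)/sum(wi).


Numerator = 67*2 + 62*7 + 88*5 + 70*4 = 1288
Denominator = 2 + 7 + 5 + 4 = 18
WM = 1288/18 = 71.5556

WM = 71.5556


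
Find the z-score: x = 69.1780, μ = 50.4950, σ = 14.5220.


z = (69.1780 - 50.4950)/14.5220
= 18.6830/14.5220
= 1.2865

z = 1.2865


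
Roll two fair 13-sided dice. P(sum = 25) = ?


Total outcomes = 13×13 = 169
Favorable (sum = 25): 2
P = 2/169 = 0.0118

P = 0.0118


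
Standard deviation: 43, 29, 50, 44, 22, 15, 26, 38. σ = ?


Mean = 33.3750
Variance = 130.4844
SD = sqrt(130.4844) = 11.4230

SD = 11.4230


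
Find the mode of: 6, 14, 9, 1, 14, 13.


Frequencies: 1:1, 6:1, 9:1, 13:1, 14:2
Max frequency = 2
Mode = 14

Mode = 14


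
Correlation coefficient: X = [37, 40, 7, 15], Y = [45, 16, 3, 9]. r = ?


Mean X = 24.7500, Mean Y = 18.2500
SD X = 14.077908, SD Y = 16.114822
Cov = 163.562500
r = 163.562500/(14.077908*16.114822) = 0.7210

r = 0.7210


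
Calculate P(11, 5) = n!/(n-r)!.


P(11,5) = 11!/6!
= 39916800/720
= 55440

P(11,5) = 55440


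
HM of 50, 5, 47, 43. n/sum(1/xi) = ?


Sum of reciprocals = 1/50 + 1/5 + 1/47 + 1/43 = 0.264532
HM = 4/0.264532 = 15.1210

HM = 15.1210


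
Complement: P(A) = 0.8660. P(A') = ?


P(not A) = 1 - 0.8660 = 0.1340

P(not A) = 0.1340


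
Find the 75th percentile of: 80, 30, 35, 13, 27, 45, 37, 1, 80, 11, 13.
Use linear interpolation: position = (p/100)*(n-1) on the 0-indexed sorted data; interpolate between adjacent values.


Sorted: 1, 11, 13, 13, 27, 30, 35, 37, 45, 80, 80
n = 11
Index = 75/100 * 10 = 7.5000
Lower = data[7] = 37, Upper = data[8] = 45
P75 = 37 + 0.5000*(8) = 41.0000

P75 = 41.0000


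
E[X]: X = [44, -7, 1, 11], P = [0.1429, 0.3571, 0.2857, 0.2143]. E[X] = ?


E[X] = 44*0.1429 - 7*0.3571 + 1*0.2857 + 11*0.2143
= 6.2876 - 2.4997 + 0.2857 + 2.3573
= 6.4309

E[X] = 6.4309


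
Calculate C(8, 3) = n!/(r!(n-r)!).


C(8,3) = 8!/(3! × 5!)
= 40320/(6 × 120)
= 56

C(8,3) = 56


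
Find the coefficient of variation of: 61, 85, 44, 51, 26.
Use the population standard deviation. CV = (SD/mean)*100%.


Mean = 53.4000
SD = 19.4997
CV = (19.4997/53.4000)*100 = 36.5164%

CV = 36.5164%


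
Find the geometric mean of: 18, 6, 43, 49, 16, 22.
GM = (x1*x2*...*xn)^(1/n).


Product = 18 × 6 × 43 × 49 × 16 × 22 = 80099712
GM = 80099712^(1/6) = 20.7621

GM = 20.7621


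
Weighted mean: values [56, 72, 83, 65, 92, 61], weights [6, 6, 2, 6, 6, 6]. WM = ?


Numerator = 56*6 + 72*6 + 83*2 + 65*6 + 92*6 + 61*6 = 2242
Denominator = 6 + 6 + 2 + 6 + 6 + 6 = 32
WM = 2242/32 = 70.0625

WM = 70.0625


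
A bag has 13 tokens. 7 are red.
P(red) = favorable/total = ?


P = 7/13 = 0.5385

P = 0.5385


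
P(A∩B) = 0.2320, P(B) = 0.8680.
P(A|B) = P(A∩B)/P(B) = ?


P(A|B) = 0.2320/0.8680 = 0.2673

P(A|B) = 0.2673


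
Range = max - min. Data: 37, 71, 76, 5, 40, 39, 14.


Max = 76, Min = 5
Range = 76 - 5 = 71

Range = 71


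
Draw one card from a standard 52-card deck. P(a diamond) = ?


13 diamonds in 52 cards
P = 13/52 = 0.2500

P = 0.2500


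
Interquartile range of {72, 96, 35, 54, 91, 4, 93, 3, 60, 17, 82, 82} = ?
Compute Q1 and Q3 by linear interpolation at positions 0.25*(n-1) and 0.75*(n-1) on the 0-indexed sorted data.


Sorted: 3, 4, 17, 35, 54, 60, 72, 82, 82, 91, 93, 96
Q1 (25th %ile) = 30.5000
Q3 (75th %ile) = 84.2500
IQR = 84.2500 - 30.5000 = 53.7500

IQR = 53.7500


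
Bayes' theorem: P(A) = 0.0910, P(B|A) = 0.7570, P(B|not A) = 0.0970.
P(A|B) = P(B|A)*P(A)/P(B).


P(B) = P(B|A)*P(A) + P(B|A')*P(A')
= 0.7570*0.0910 + 0.0970*0.9090
= 0.068887 + 0.088173 = 0.157060
P(A|B) = 0.068887/0.157060 = 0.4386

P(A|B) = 0.4386


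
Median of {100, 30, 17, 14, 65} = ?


Sorted: 14, 17, 30, 65, 100
n = 5 (odd)
Middle value = 30

Median = 30


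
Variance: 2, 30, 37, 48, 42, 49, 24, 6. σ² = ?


Mean = 29.7500
Squared deviations: 770.0625, 0.0625, 52.5625, 333.0625, 150.0625, 370.5625, 33.0625, 564.0625
Sum = 2273.5000
Variance = 2273.5000/8 = 284.1875

Variance = 284.1875


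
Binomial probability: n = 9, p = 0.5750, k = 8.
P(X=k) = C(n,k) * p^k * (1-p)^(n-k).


C(9,8) = 9
p^8 = 0.011949
(1-p)^1 = 0.425000
P = 9 * 0.011949 * 0.425000 = 0.0457

P(X=8) = 0.0457


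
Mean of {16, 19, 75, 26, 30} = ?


Sum = 16 + 19 + 75 + 26 + 30 = 166
n = 5
Mean = 166/5 = 33.2000

Mean = 33.2000


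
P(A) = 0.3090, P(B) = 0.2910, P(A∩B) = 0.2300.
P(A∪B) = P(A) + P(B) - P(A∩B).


P(A∪B) = 0.3090 + 0.2910 - 0.2300
= 0.6000 - 0.2300
= 0.3700

P(A∪B) = 0.3700


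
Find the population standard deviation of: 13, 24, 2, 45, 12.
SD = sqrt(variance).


Mean = 19.2000
Variance = 214.9600
SD = sqrt(214.9600) = 14.6615

SD = 14.6615


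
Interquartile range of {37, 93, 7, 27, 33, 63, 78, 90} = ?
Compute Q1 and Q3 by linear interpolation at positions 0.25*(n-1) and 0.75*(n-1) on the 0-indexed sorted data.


Sorted: 7, 27, 33, 37, 63, 78, 90, 93
Q1 (25th %ile) = 31.5000
Q3 (75th %ile) = 81.0000
IQR = 81.0000 - 31.5000 = 49.5000

IQR = 49.5000


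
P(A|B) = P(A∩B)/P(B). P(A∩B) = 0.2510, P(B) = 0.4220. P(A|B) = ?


P(A|B) = 0.2510/0.4220 = 0.5948

P(A|B) = 0.5948


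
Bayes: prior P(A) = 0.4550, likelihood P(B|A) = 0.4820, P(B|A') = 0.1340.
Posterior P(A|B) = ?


P(B) = P(B|A)*P(A) + P(B|A')*P(A')
= 0.4820*0.4550 + 0.1340*0.5450
= 0.219310 + 0.073030 = 0.292340
P(A|B) = 0.219310/0.292340 = 0.7502

P(A|B) = 0.7502


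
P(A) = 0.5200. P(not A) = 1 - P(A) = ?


P(not A) = 1 - 0.5200 = 0.4800

P(not A) = 0.4800


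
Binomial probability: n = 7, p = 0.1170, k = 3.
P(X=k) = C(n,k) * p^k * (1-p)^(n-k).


C(7,3) = 35
p^3 = 0.001602
(1-p)^4 = 0.607915
P = 35 * 0.001602 * 0.607915 = 0.0341

P(X=3) = 0.0341


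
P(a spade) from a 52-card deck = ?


13 spades in 52 cards
P = 13/52 = 0.2500

P = 0.2500


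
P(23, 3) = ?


P(23,3) = 23!/20!
= 25852016738884976640000/2432902008176640000
= 10626

P(23,3) = 10626


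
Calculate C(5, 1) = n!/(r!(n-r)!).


C(5,1) = 5!/(1! × 4!)
= 120/(1 × 24)
= 5

C(5,1) = 5


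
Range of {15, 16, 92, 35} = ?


Max = 92, Min = 15
Range = 92 - 15 = 77

Range = 77


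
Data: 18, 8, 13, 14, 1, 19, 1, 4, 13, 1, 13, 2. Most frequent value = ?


Frequencies: 1:3, 2:1, 4:1, 8:1, 13:3, 14:1, 18:1, 19:1
Max frequency = 3
Mode = 1, 13

Mode = 1, 13


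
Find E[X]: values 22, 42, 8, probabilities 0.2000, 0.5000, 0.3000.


E[X] = 22*0.2000 + 42*0.5000 + 8*0.3000
= 4.4000 + 21.0000 + 2.4000
= 27.8000

E[X] = 27.8000


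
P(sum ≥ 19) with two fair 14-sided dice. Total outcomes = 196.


Total outcomes = 14×14 = 196
Favorable (sum ≥ 19): 55
P = 55/196 = 0.2806

P = 0.2806


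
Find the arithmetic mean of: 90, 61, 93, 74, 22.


Sum = 90 + 61 + 93 + 74 + 22 = 340
n = 5
Mean = 340/5 = 68.0000

Mean = 68.0000


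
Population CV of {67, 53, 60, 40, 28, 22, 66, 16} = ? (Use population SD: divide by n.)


Mean = 44.0000
SD = 19.0066
CV = (19.0066/44.0000)*100 = 43.1968%

CV = 43.1968%


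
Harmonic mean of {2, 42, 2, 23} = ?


Sum of reciprocals = 1/2 + 1/42 + 1/2 + 1/23 = 1.067288
HM = 4/1.067288 = 3.7478

HM = 3.7478


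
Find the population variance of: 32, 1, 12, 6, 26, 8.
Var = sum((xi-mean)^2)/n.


Mean = 14.1667
Squared deviations: 318.0278, 173.3611, 4.6944, 66.6944, 140.0278, 38.0278
Sum = 740.8333
Variance = 740.8333/6 = 123.4722

Variance = 123.4722


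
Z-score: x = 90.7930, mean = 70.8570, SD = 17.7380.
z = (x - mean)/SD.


z = (90.7930 - 70.8570)/17.7380
= 19.9360/17.7380
= 1.1239

z = 1.1239


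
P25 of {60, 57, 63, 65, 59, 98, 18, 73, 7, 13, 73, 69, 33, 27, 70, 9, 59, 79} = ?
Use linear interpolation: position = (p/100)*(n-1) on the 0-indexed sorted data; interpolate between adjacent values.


Sorted: 7, 9, 13, 18, 27, 33, 57, 59, 59, 60, 63, 65, 69, 70, 73, 73, 79, 98
n = 18
Index = 25/100 * 17 = 4.2500
Lower = data[4] = 27, Upper = data[5] = 33
P25 = 27 + 0.2500*(6) = 28.5000

P25 = 28.5000


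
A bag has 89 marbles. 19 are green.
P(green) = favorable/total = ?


P = 19/89 = 0.2135

P = 0.2135


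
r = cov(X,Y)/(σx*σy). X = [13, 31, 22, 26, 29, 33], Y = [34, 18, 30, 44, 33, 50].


Mean X = 25.6667, Mean Y = 34.8333
SD X = 6.674995, SD Y = 10.204846
Cov = 7.777778
r = 7.777778/(6.674995*10.204846) = 0.1142

r = 0.1142


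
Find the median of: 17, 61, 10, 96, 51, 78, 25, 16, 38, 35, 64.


Sorted: 10, 16, 17, 25, 35, 38, 51, 61, 64, 78, 96
n = 11 (odd)
Middle value = 38

Median = 38


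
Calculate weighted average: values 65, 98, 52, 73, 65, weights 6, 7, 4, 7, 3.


Numerator = 65*6 + 98*7 + 52*4 + 73*7 + 65*3 = 1990
Denominator = 6 + 7 + 4 + 7 + 3 = 27
WM = 1990/27 = 73.7037

WM = 73.7037


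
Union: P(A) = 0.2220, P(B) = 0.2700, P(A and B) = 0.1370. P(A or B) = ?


P(A∪B) = 0.2220 + 0.2700 - 0.1370
= 0.4920 - 0.1370
= 0.3550

P(A∪B) = 0.3550


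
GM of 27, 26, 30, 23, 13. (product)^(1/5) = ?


Product = 27 × 26 × 30 × 23 × 13 = 6296940
GM = 6296940^(1/5) = 22.8995

GM = 22.8995


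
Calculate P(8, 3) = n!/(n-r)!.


P(8,3) = 8!/5!
= 40320/120
= 336

P(8,3) = 336


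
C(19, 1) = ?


C(19,1) = 19!/(1! × 18!)
= 121645100408832000/(1 × 6402373705728000)
= 19

C(19,1) = 19


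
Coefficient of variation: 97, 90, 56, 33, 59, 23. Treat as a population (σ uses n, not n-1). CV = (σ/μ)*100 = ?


Mean = 59.6667
SD = 27.0288
CV = (27.0288/59.6667)*100 = 45.2997%

CV = 45.2997%


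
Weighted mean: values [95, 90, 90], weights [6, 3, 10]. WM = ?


Numerator = 95*6 + 90*3 + 90*10 = 1740
Denominator = 6 + 3 + 10 = 19
WM = 1740/19 = 91.5789

WM = 91.5789


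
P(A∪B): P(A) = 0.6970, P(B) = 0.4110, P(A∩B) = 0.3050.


P(A∪B) = 0.6970 + 0.4110 - 0.3050
= 1.1080 - 0.3050
= 0.8030

P(A∪B) = 0.8030


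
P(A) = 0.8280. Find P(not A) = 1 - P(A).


P(not A) = 1 - 0.8280 = 0.1720

P(not A) = 0.1720


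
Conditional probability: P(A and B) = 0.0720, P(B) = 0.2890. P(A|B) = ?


P(A|B) = 0.0720/0.2890 = 0.2491

P(A|B) = 0.2491


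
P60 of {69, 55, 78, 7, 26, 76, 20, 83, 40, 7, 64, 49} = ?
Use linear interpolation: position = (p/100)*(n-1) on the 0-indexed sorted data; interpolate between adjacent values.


Sorted: 7, 7, 20, 26, 40, 49, 55, 64, 69, 76, 78, 83
n = 12
Index = 60/100 * 11 = 6.6000
Lower = data[6] = 55, Upper = data[7] = 64
P60 = 55 + 0.6000*(9) = 60.4000

P60 = 60.4000


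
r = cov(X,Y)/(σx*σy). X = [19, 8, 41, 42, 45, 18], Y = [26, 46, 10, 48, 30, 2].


Mean X = 28.8333, Mean Y = 27.0000
SD X = 14.322670, SD Y = 16.960739
Cov = 0.500000
r = 0.500000/(14.322670*16.960739) = 0.0021

r = 0.0021


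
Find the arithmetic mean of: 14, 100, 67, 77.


Sum = 14 + 100 + 67 + 77 = 258
n = 4
Mean = 258/4 = 64.5000

Mean = 64.5000


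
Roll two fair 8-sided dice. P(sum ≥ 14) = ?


Total outcomes = 8×8 = 64
Favorable (sum ≥ 14): 6
P = 6/64 = 0.0938

P = 0.0938


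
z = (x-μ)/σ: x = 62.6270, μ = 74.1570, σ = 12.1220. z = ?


z = (62.6270 - 74.1570)/12.1220
= -11.5300/12.1220
= -0.9512

z = -0.9512


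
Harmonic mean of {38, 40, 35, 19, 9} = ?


Sum of reciprocals = 1/38 + 1/40 + 1/35 + 1/19 + 1/9 = 0.243630
HM = 5/0.243630 = 20.5229

HM = 20.5229


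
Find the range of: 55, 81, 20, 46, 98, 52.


Max = 98, Min = 20
Range = 98 - 20 = 78

Range = 78


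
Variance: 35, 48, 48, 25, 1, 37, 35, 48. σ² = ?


Mean = 34.6250
Squared deviations: 0.1406, 178.8906, 178.8906, 92.6406, 1130.6406, 5.6406, 0.1406, 178.8906
Sum = 1765.8750
Variance = 1765.8750/8 = 220.7344

Variance = 220.7344


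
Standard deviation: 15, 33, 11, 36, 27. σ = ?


Mean = 24.4000
Variance = 96.6400
SD = sqrt(96.6400) = 9.8306

SD = 9.8306


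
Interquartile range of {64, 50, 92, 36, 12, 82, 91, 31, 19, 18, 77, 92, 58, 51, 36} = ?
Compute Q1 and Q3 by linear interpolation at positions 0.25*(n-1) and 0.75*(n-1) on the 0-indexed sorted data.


Sorted: 12, 18, 19, 31, 36, 36, 50, 51, 58, 64, 77, 82, 91, 92, 92
Q1 (25th %ile) = 33.5000
Q3 (75th %ile) = 79.5000
IQR = 79.5000 - 33.5000 = 46.0000

IQR = 46.0000


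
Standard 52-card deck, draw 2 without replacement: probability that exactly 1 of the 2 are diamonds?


Hypergeometric: P(X=1) = C(13,1)·C(39,1) / C(52,2)
= 13 × 39 / 1326
= 507/1326 = 0.3824

P = 0.3824


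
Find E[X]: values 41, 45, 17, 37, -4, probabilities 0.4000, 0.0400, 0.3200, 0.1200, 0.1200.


E[X] = 41*0.4000 + 45*0.0400 + 17*0.3200 + 37*0.1200 - 4*0.1200
= 16.4000 + 1.8000 + 5.4400 + 4.4400 - 0.4800
= 27.6000

E[X] = 27.6000


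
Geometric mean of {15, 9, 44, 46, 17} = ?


Product = 15 × 9 × 44 × 46 × 17 = 4645080
GM = 4645080^(1/5) = 21.5476

GM = 21.5476


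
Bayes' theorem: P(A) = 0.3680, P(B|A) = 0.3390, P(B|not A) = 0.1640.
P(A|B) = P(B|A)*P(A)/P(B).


P(B) = P(B|A)*P(A) + P(B|A')*P(A')
= 0.3390*0.3680 + 0.1640*0.6320
= 0.124752 + 0.103648 = 0.228400
P(A|B) = 0.124752/0.228400 = 0.5462

P(A|B) = 0.5462


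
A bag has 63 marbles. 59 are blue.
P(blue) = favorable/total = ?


P = 59/63 = 0.9365

P = 0.9365


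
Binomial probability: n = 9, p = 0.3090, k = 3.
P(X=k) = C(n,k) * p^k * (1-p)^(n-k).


C(9,3) = 84
p^3 = 0.029504
(1-p)^6 = 0.108860
P = 84 * 0.029504 * 0.108860 = 0.2698

P(X=3) = 0.2698


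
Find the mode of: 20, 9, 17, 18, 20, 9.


Frequencies: 9:2, 17:1, 18:1, 20:2
Max frequency = 2
Mode = 9, 20

Mode = 9, 20


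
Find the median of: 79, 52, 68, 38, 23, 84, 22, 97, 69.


Sorted: 22, 23, 38, 52, 68, 69, 79, 84, 97
n = 9 (odd)
Middle value = 68

Median = 68


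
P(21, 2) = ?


P(21,2) = 21!/19!
= 51090942171709440000/121645100408832000
= 420

P(21,2) = 420


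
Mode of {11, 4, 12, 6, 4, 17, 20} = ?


Frequencies: 4:2, 6:1, 11:1, 12:1, 17:1, 20:1
Max frequency = 2
Mode = 4

Mode = 4


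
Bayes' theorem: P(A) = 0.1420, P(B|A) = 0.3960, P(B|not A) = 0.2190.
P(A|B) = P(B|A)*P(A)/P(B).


P(B) = P(B|A)*P(A) + P(B|A')*P(A')
= 0.3960*0.1420 + 0.2190*0.8580
= 0.056232 + 0.187902 = 0.244134
P(A|B) = 0.056232/0.244134 = 0.2303

P(A|B) = 0.2303


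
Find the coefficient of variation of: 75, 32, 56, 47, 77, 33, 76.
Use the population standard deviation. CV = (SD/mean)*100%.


Mean = 56.5714
SD = 18.4612
CV = (18.4612/56.5714)*100 = 32.6335%

CV = 32.6335%


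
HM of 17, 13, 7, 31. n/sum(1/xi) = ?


Sum of reciprocals = 1/17 + 1/13 + 1/7 + 1/31 = 0.310862
HM = 4/0.310862 = 12.8675

HM = 12.8675


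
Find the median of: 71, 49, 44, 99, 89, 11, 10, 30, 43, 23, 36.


Sorted: 10, 11, 23, 30, 36, 43, 44, 49, 71, 89, 99
n = 11 (odd)
Middle value = 43

Median = 43


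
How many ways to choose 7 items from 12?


C(12,7) = 12!/(7! × 5!)
= 479001600/(5040 × 120)
= 792

C(12,7) = 792


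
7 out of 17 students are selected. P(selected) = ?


P = 7/17 = 0.4118

P = 0.4118


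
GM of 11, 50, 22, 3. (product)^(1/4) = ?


Product = 11 × 50 × 22 × 3 = 36300
GM = 36300^(1/4) = 13.8031

GM = 13.8031


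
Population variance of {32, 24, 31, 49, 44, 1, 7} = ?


Mean = 26.8571
Squared deviations: 26.4490, 8.1633, 17.1633, 490.3061, 293.8776, 668.5918, 394.3061
Sum = 1898.8571
Variance = 1898.8571/7 = 271.2653

Variance = 271.2653


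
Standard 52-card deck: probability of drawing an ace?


4 aces in 52 cards
P = 4/52 = 0.0769

P = 0.0769


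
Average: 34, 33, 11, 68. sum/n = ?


Sum = 34 + 33 + 11 + 68 = 146
n = 4
Mean = 146/4 = 36.5000

Mean = 36.5000


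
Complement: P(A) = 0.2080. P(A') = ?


P(not A) = 1 - 0.2080 = 0.7920

P(not A) = 0.7920


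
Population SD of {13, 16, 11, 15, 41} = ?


Mean = 19.2000
Variance = 121.7600
SD = sqrt(121.7600) = 11.0345

SD = 11.0345


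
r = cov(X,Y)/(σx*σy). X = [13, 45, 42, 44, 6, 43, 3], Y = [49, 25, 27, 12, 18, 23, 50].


Mean X = 28.0000, Mean Y = 29.1429
SD X = 18.126539, SD Y = 13.663597
Cov = -148.714286
r = -148.714286/(18.126539*13.663597) = -0.6004

r = -0.6004


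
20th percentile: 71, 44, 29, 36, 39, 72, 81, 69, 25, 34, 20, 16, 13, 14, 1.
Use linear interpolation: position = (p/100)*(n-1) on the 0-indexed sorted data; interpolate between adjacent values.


Sorted: 1, 13, 14, 16, 20, 25, 29, 34, 36, 39, 44, 69, 71, 72, 81
n = 15
Index = 20/100 * 14 = 2.8000
Lower = data[2] = 14, Upper = data[3] = 16
P20 = 14 + 0.8000*(2) = 15.6000

P20 = 15.6000


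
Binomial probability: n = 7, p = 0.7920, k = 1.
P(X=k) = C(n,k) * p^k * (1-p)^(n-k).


C(7,1) = 7
p^1 = 0.792000
(1-p)^6 = 8.098042e-05
P = 7 * 0.792000 * 8.098042e-05 = 0.0004

P(X=1) = 0.0004


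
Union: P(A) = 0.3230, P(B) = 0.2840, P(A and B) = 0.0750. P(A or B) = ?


P(A∪B) = 0.3230 + 0.2840 - 0.0750
= 0.6070 - 0.0750
= 0.5320

P(A∪B) = 0.5320


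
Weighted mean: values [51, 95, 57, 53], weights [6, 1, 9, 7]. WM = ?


Numerator = 51*6 + 95*1 + 57*9 + 53*7 = 1285
Denominator = 6 + 1 + 9 + 7 = 23
WM = 1285/23 = 55.8696

WM = 55.8696


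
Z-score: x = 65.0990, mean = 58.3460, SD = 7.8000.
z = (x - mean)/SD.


z = (65.0990 - 58.3460)/7.8000
= 6.7530/7.8000
= 0.8658

z = 0.8658


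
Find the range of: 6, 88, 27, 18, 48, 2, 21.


Max = 88, Min = 2
Range = 88 - 2 = 86

Range = 86


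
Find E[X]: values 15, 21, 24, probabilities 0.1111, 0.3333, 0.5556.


E[X] = 15*0.1111 + 21*0.3333 + 24*0.5556
= 1.6665 + 6.9993 + 13.3344
= 22.0002

E[X] = 22.0002


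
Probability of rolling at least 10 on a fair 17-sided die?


Favorable outcomes (roll ≥ 10): 8
Total outcomes = 17
P = 8/17 = 0.4706

P = 0.4706


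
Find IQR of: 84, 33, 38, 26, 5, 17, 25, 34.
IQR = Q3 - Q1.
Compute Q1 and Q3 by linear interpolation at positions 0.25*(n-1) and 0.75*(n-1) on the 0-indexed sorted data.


Sorted: 5, 17, 25, 26, 33, 34, 38, 84
Q1 (25th %ile) = 23.0000
Q3 (75th %ile) = 35.0000
IQR = 35.0000 - 23.0000 = 12.0000

IQR = 12.0000


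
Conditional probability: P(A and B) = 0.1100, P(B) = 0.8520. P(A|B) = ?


P(A|B) = 0.1100/0.8520 = 0.1291

P(A|B) = 0.1291


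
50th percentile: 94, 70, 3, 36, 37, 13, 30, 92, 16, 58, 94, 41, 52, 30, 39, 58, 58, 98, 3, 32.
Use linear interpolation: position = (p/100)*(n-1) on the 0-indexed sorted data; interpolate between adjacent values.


Sorted: 3, 3, 13, 16, 30, 30, 32, 36, 37, 39, 41, 52, 58, 58, 58, 70, 92, 94, 94, 98
n = 20
Index = 50/100 * 19 = 9.5000
Lower = data[9] = 39, Upper = data[10] = 41
P50 = 39 + 0.5000*(2) = 40.0000

P50 = 40.0000


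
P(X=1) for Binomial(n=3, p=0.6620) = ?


C(3,1) = 3
p^1 = 0.662000
(1-p)^2 = 0.114244
P = 3 * 0.662000 * 0.114244 = 0.2269

P(X=1) = 0.2269


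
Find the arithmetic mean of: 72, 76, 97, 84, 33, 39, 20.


Sum = 72 + 76 + 97 + 84 + 33 + 39 + 20 = 421
n = 7
Mean = 421/7 = 60.1429

Mean = 60.1429


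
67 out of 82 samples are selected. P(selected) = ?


P = 67/82 = 0.8171

P = 0.8171


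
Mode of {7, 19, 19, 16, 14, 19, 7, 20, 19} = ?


Frequencies: 7:2, 14:1, 16:1, 19:4, 20:1
Max frequency = 4
Mode = 19

Mode = 19


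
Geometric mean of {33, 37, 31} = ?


Product = 33 × 37 × 31 = 37851
GM = 37851^(1/3) = 33.5758

GM = 33.5758


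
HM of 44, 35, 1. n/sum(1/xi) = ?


Sum of reciprocals = 1/44 + 1/35 + 1/1 = 1.051299
HM = 3/1.051299 = 2.8536

HM = 2.8536


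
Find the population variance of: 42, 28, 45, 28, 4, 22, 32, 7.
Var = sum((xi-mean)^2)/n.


Mean = 26.0000
Squared deviations: 256.0000, 4.0000, 361.0000, 4.0000, 484.0000, 16.0000, 36.0000, 361.0000
Sum = 1522.0000
Variance = 1522.0000/8 = 190.2500

Variance = 190.2500


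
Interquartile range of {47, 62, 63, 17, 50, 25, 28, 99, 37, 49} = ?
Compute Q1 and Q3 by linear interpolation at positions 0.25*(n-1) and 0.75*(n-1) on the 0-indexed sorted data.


Sorted: 17, 25, 28, 37, 47, 49, 50, 62, 63, 99
Q1 (25th %ile) = 30.2500
Q3 (75th %ile) = 59.0000
IQR = 59.0000 - 30.2500 = 28.7500

IQR = 28.7500


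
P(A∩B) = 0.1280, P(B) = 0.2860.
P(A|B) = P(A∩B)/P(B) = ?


P(A|B) = 0.1280/0.2860 = 0.4476

P(A|B) = 0.4476


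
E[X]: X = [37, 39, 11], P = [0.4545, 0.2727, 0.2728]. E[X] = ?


E[X] = 37*0.4545 + 39*0.2727 + 11*0.2728
= 16.8165 + 10.6353 + 3.0008
= 30.4526

E[X] = 30.4526


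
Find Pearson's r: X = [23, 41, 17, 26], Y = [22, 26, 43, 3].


Mean X = 26.7500, Mean Y = 23.5000
SD X = 8.842370, SD Y = 14.221463
Cov = -33.375000
r = -33.375000/(8.842370*14.221463) = -0.2654

r = -0.2654


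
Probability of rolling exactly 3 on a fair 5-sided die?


Favorable outcomes (roll = 3): 1
Total outcomes = 5
P = 1/5 = 0.2000

P = 0.2000


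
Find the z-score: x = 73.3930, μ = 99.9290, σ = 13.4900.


z = (73.3930 - 99.9290)/13.4900
= -26.5360/13.4900
= -1.9671

z = -1.9671


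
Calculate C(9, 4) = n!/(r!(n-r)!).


C(9,4) = 9!/(4! × 5!)
= 362880/(24 × 120)
= 126

C(9,4) = 126


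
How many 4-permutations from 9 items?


P(9,4) = 9!/5!
= 362880/120
= 3024

P(9,4) = 3024


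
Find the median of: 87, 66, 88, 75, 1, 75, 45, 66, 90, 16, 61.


Sorted: 1, 16, 45, 61, 66, 66, 75, 75, 87, 88, 90
n = 11 (odd)
Middle value = 66

Median = 66


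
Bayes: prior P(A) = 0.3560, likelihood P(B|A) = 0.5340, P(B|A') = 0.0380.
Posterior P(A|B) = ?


P(B) = P(B|A)*P(A) + P(B|A')*P(A')
= 0.5340*0.3560 + 0.0380*0.6440
= 0.190104 + 0.024472 = 0.214576
P(A|B) = 0.190104/0.214576 = 0.8860

P(A|B) = 0.8860


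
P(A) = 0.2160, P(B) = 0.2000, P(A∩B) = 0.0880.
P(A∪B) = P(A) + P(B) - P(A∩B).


P(A∪B) = 0.2160 + 0.2000 - 0.0880
= 0.4160 - 0.0880
= 0.3280

P(A∪B) = 0.3280


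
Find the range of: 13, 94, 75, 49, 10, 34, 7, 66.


Max = 94, Min = 7
Range = 94 - 7 = 87

Range = 87


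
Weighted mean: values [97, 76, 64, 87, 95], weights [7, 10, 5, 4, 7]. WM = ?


Numerator = 97*7 + 76*10 + 64*5 + 87*4 + 95*7 = 2772
Denominator = 7 + 10 + 5 + 4 + 7 = 33
WM = 2772/33 = 84.0000

WM = 84.0000


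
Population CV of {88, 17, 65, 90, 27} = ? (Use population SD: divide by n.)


Mean = 57.4000
SD = 30.3750
CV = (30.3750/57.4000)*100 = 52.9181%

CV = 52.9181%


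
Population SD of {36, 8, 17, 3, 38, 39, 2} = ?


Mean = 20.4286
Variance = 243.6735
SD = sqrt(243.6735) = 15.6100

SD = 15.6100


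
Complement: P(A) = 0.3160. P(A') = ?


P(not A) = 1 - 0.3160 = 0.6840

P(not A) = 0.6840


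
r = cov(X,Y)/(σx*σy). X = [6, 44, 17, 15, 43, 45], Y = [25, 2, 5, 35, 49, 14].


Mean X = 28.3333, Mean Y = 21.6667
SD X = 16.038149, SD Y = 16.629960
Cov = -16.388889
r = -16.388889/(16.038149*16.629960) = -0.0614

r = -0.0614


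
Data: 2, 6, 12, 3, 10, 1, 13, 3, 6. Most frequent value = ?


Frequencies: 1:1, 2:1, 3:2, 6:2, 10:1, 12:1, 13:1
Max frequency = 2
Mode = 3, 6

Mode = 3, 6


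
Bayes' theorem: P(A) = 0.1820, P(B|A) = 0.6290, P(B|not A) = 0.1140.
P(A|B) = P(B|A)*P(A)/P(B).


P(B) = P(B|A)*P(A) + P(B|A')*P(A')
= 0.6290*0.1820 + 0.1140*0.8180
= 0.114478 + 0.093252 = 0.207730
P(A|B) = 0.114478/0.207730 = 0.5511

P(A|B) = 0.5511


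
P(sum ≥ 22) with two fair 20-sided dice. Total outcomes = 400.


Total outcomes = 20×20 = 400
Favorable (sum ≥ 22): 190
P = 190/400 = 0.4750

P = 0.4750


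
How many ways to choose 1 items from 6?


C(6,1) = 6!/(1! × 5!)
= 720/(1 × 120)
= 6

C(6,1) = 6


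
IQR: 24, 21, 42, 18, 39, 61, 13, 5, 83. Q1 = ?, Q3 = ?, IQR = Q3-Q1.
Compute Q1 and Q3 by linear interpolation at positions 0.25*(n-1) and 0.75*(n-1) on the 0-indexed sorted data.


Sorted: 5, 13, 18, 21, 24, 39, 42, 61, 83
Q1 (25th %ile) = 18.0000
Q3 (75th %ile) = 42.0000
IQR = 42.0000 - 18.0000 = 24.0000

IQR = 24.0000


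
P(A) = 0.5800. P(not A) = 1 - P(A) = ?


P(not A) = 1 - 0.5800 = 0.4200

P(not A) = 0.4200


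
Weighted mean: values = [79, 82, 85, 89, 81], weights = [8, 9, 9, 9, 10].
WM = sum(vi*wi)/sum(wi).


Numerator = 79*8 + 82*9 + 85*9 + 89*9 + 81*10 = 3746
Denominator = 8 + 9 + 9 + 9 + 10 = 45
WM = 3746/45 = 83.2444

WM = 83.2444


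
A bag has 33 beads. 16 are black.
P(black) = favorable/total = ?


P = 16/33 = 0.4848

P = 0.4848


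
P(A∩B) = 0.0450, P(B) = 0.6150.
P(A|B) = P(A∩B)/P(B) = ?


P(A|B) = 0.0450/0.6150 = 0.0732

P(A|B) = 0.0732


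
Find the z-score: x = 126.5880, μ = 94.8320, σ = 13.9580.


z = (126.5880 - 94.8320)/13.9580
= 31.7560/13.9580
= 2.2751

z = 2.2751


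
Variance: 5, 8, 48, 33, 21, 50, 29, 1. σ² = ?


Mean = 24.3750
Squared deviations: 375.3906, 268.1406, 558.1406, 74.3906, 11.3906, 656.6406, 21.3906, 546.3906
Sum = 2511.8750
Variance = 2511.8750/8 = 313.9844

Variance = 313.9844


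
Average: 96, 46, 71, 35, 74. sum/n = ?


Sum = 96 + 46 + 71 + 35 + 74 = 322
n = 5
Mean = 322/5 = 64.4000

Mean = 64.4000


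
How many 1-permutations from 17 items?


P(17,1) = 17!/16!
= 355687428096000/20922789888000
= 17

P(17,1) = 17


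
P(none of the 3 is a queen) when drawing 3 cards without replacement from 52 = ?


P(no queens) = (48/52) × (47/51) × (46/50)
= 0.7826

P = 0.7826


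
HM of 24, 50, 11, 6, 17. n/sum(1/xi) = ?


Sum of reciprocals = 1/24 + 1/50 + 1/11 + 1/6 + 1/17 = 0.378066
HM = 5/0.378066 = 13.2252

HM = 13.2252


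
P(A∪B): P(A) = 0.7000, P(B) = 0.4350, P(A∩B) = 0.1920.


P(A∪B) = 0.7000 + 0.4350 - 0.1920
= 1.1350 - 0.1920
= 0.9430

P(A∪B) = 0.9430


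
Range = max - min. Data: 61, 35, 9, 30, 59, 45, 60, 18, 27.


Max = 61, Min = 9
Range = 61 - 9 = 52

Range = 52


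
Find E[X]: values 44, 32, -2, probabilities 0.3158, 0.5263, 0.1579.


E[X] = 44*0.3158 + 32*0.5263 - 2*0.1579
= 13.8952 + 16.8416 - 0.3158
= 30.4210

E[X] = 30.4210


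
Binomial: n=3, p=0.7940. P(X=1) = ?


C(3,1) = 3
p^1 = 0.794000
(1-p)^2 = 0.042436
P = 3 * 0.794000 * 0.042436 = 0.1011

P(X=1) = 0.1011


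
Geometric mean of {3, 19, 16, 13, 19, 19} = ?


Product = 3 × 19 × 16 × 13 × 19 × 19 = 4280016
GM = 4280016^(1/6) = 12.7421

GM = 12.7421


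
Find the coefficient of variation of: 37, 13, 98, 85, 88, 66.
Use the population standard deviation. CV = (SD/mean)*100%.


Mean = 64.5000
SD = 30.2916
CV = (30.2916/64.5000)*100 = 46.9638%

CV = 46.9638%


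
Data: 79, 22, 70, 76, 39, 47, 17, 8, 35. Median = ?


Sorted: 8, 17, 22, 35, 39, 47, 70, 76, 79
n = 9 (odd)
Middle value = 39

Median = 39


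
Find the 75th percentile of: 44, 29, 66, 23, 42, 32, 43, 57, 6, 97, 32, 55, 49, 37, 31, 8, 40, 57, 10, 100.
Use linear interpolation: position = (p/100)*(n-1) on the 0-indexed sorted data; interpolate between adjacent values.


Sorted: 6, 8, 10, 23, 29, 31, 32, 32, 37, 40, 42, 43, 44, 49, 55, 57, 57, 66, 97, 100
n = 20
Index = 75/100 * 19 = 14.2500
Lower = data[14] = 55, Upper = data[15] = 57
P75 = 55 + 0.2500*(2) = 55.5000

P75 = 55.5000


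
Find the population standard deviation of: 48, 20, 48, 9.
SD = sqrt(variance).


Mean = 31.2500
Variance = 295.6875
SD = sqrt(295.6875) = 17.1956

SD = 17.1956


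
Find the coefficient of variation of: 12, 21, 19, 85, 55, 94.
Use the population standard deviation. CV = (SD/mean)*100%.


Mean = 47.6667
SD = 32.6582
CV = (32.6582/47.6667)*100 = 68.5136%

CV = 68.5136%


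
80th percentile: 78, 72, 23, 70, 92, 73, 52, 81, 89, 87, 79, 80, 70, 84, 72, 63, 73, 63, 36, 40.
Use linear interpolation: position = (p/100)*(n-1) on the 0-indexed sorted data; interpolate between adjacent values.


Sorted: 23, 36, 40, 52, 63, 63, 70, 70, 72, 72, 73, 73, 78, 79, 80, 81, 84, 87, 89, 92
n = 20
Index = 80/100 * 19 = 15.2000
Lower = data[15] = 81, Upper = data[16] = 84
P80 = 81 + 0.2000*(3) = 81.6000

P80 = 81.6000


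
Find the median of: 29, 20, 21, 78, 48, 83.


Sorted: 20, 21, 29, 48, 78, 83
n = 6 (even)
Middle values: 29 and 48
Median = (29+48)/2 = 38.5000

Median = 38.5000


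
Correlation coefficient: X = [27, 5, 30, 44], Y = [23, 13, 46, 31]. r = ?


Mean X = 26.5000, Mean Y = 28.2500
SD X = 13.973189, SD Y = 12.070108
Cov = 108.875000
r = 108.875000/(13.973189*12.070108) = 0.6455

r = 0.6455


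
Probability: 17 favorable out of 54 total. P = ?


P = 17/54 = 0.3148

P = 0.3148


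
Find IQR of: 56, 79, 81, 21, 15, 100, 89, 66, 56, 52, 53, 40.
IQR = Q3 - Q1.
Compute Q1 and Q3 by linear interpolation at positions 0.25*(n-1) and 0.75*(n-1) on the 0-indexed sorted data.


Sorted: 15, 21, 40, 52, 53, 56, 56, 66, 79, 81, 89, 100
Q1 (25th %ile) = 49.0000
Q3 (75th %ile) = 79.5000
IQR = 79.5000 - 49.0000 = 30.5000

IQR = 30.5000


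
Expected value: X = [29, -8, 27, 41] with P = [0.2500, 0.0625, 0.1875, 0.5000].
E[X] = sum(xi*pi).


E[X] = 29*0.2500 - 8*0.0625 + 27*0.1875 + 41*0.5000
= 7.2500 - 0.5000 + 5.0625 + 20.5000
= 32.3125

E[X] = 32.3125


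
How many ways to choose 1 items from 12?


C(12,1) = 12!/(1! × 11!)
= 479001600/(1 × 39916800)
= 12

C(12,1) = 12


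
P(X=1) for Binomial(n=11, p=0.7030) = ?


C(11,1) = 11
p^1 = 0.703000
(1-p)^10 = 5.340286e-06
P = 11 * 0.703000 * 5.340286e-06 = 4.1296e-05

P(X=1) = 4.1296e-05


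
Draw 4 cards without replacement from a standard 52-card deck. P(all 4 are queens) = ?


P(all queens) = (4/52) × (3/51) × (2/50) × (1/49)
= 3.6938e-06

P = 3.6938e-06


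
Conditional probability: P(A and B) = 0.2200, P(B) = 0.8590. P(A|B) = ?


P(A|B) = 0.2200/0.8590 = 0.2561

P(A|B) = 0.2561


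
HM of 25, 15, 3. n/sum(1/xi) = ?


Sum of reciprocals = 1/25 + 1/15 + 1/3 = 0.440000
HM = 3/0.440000 = 6.8182

HM = 6.8182


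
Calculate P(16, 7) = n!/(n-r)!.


P(16,7) = 16!/9!
= 20922789888000/362880
= 57657600

P(16,7) = 57657600


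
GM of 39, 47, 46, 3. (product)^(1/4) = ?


Product = 39 × 47 × 46 × 3 = 252954
GM = 252954^(1/4) = 22.4264

GM = 22.4264


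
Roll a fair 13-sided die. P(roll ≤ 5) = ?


Favorable outcomes (roll ≤ 5): 5
Total outcomes = 13
P = 5/13 = 0.3846

P = 0.3846


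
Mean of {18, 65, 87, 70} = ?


Sum = 18 + 65 + 87 + 70 = 240
n = 4
Mean = 240/4 = 60.0000

Mean = 60.0000


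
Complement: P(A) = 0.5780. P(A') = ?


P(not A) = 1 - 0.5780 = 0.4220

P(not A) = 0.4220


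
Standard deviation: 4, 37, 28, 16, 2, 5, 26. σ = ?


Mean = 16.8571
Variance = 162.9796
SD = sqrt(162.9796) = 12.7663

SD = 12.7663


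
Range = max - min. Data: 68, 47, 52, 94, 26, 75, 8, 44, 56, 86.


Max = 94, Min = 8
Range = 94 - 8 = 86

Range = 86


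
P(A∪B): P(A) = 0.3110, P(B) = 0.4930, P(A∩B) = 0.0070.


P(A∪B) = 0.3110 + 0.4930 - 0.0070
= 0.8040 - 0.0070
= 0.7970

P(A∪B) = 0.7970


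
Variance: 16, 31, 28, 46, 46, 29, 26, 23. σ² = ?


Mean = 30.6250
Squared deviations: 213.8906, 0.1406, 6.8906, 236.3906, 236.3906, 2.6406, 21.3906, 58.1406
Sum = 775.8750
Variance = 775.8750/8 = 96.9844

Variance = 96.9844


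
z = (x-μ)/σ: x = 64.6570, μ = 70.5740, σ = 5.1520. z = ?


z = (64.6570 - 70.5740)/5.1520
= -5.9170/5.1520
= -1.1485

z = -1.1485


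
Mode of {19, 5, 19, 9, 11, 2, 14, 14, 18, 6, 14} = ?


Frequencies: 2:1, 5:1, 6:1, 9:1, 11:1, 14:3, 18:1, 19:2
Max frequency = 3
Mode = 14

Mode = 14


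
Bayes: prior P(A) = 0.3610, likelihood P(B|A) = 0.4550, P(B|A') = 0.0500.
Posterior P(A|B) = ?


P(B) = P(B|A)*P(A) + P(B|A')*P(A')
= 0.4550*0.3610 + 0.0500*0.6390
= 0.164255 + 0.031950 = 0.196205
P(A|B) = 0.164255/0.196205 = 0.8372

P(A|B) = 0.8372


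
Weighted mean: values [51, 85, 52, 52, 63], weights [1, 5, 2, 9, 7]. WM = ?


Numerator = 51*1 + 85*5 + 52*2 + 52*9 + 63*7 = 1489
Denominator = 1 + 5 + 2 + 9 + 7 = 24
WM = 1489/24 = 62.0417

WM = 62.0417


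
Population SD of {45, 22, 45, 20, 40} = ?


Mean = 34.4000
Variance = 123.4400
SD = sqrt(123.4400) = 11.1104

SD = 11.1104


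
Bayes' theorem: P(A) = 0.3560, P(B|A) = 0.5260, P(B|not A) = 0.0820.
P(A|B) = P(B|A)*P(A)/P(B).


P(B) = P(B|A)*P(A) + P(B|A')*P(A')
= 0.5260*0.3560 + 0.0820*0.6440
= 0.187256 + 0.052808 = 0.240064
P(A|B) = 0.187256/0.240064 = 0.7800

P(A|B) = 0.7800


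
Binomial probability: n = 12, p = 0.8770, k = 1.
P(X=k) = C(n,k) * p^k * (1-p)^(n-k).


C(12,1) = 12
p^1 = 0.877000
(1-p)^11 = 9.748914e-11
P = 12 * 0.877000 * 9.748914e-11 = 1.0260e-09

P(X=1) = 1.0260e-09


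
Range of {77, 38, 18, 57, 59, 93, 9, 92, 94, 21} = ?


Max = 94, Min = 9
Range = 94 - 9 = 85

Range = 85


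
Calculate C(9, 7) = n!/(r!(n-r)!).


C(9,7) = 9!/(7! × 2!)
= 362880/(5040 × 2)
= 36

C(9,7) = 36


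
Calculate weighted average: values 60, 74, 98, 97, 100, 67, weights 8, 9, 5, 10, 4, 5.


Numerator = 60*8 + 74*9 + 98*5 + 97*10 + 100*4 + 67*5 = 3341
Denominator = 8 + 9 + 5 + 10 + 4 + 5 = 41
WM = 3341/41 = 81.4878

WM = 81.4878


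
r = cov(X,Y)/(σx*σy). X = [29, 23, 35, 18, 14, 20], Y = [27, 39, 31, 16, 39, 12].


Mean X = 23.1667, Mean Y = 27.3333
SD X = 7.009914, SD Y = 10.402991
Cov = 6.611111
r = 6.611111/(7.009914*10.402991) = 0.0907

r = 0.0907


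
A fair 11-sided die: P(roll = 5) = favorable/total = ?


Favorable outcomes (roll = 5): 1
Total outcomes = 11
P = 1/11 = 0.0909

P = 0.0909


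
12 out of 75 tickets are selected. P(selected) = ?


P = 12/75 = 0.1600

P = 0.1600


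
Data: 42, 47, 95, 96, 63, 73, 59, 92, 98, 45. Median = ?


Sorted: 42, 45, 47, 59, 63, 73, 92, 95, 96, 98
n = 10 (even)
Middle values: 63 and 73
Median = (63+73)/2 = 68.0000

Median = 68.0000


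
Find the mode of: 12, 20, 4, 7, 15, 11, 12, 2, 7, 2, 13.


Frequencies: 2:2, 4:1, 7:2, 11:1, 12:2, 13:1, 15:1, 20:1
Max frequency = 2
Mode = 2, 7, 12

Mode = 2, 7, 12


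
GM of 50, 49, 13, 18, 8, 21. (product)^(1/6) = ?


Product = 50 × 49 × 13 × 18 × 8 × 21 = 96314400
GM = 96314400^(1/6) = 21.4099

GM = 21.4099


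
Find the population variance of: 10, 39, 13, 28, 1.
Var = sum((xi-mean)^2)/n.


Mean = 18.2000
Squared deviations: 67.2400, 432.6400, 27.0400, 96.0400, 295.8400
Sum = 918.8000
Variance = 918.8000/5 = 183.7600

Variance = 183.7600


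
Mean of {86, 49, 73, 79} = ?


Sum = 86 + 49 + 73 + 79 = 287
n = 4
Mean = 287/4 = 71.7500

Mean = 71.7500


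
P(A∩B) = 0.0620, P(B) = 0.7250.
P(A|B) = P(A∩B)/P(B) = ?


P(A|B) = 0.0620/0.7250 = 0.0855

P(A|B) = 0.0855


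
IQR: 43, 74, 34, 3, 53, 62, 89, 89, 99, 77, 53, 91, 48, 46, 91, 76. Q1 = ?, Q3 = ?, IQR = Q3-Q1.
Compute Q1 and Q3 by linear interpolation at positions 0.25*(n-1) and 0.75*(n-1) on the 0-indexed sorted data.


Sorted: 3, 34, 43, 46, 48, 53, 53, 62, 74, 76, 77, 89, 89, 91, 91, 99
Q1 (25th %ile) = 47.5000
Q3 (75th %ile) = 89.0000
IQR = 89.0000 - 47.5000 = 41.5000

IQR = 41.5000
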